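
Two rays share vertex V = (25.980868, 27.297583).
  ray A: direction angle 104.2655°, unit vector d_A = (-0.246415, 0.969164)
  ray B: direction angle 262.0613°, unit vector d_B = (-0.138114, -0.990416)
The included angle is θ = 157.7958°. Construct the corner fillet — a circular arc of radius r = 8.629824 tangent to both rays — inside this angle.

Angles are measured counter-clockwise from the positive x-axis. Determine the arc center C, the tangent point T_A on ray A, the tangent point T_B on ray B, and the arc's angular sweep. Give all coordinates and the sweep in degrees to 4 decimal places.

bisector direction at 183.1634° = (-0.998476,-0.055184)
center distance |VC| = r/sin(θ/2) = 8.629824/sin(78.8979°) = 8.794406
C = V + |VC|·bis = (17.1999,26.8123)
T_A = V + ((C−V)·d_A)·d_A = V + 1.6934·d_A = (25.5636,28.9388)
T_B = V + ((C−V)·d_B)·d_B = V + 1.6934·d_B = (25.7470,25.6204)
sweep = 180° − θ = 22.2042°

center=(17.1999,26.8123) T_A=(25.5636,28.9388) T_B=(25.7470,25.6204) sweep=22.2042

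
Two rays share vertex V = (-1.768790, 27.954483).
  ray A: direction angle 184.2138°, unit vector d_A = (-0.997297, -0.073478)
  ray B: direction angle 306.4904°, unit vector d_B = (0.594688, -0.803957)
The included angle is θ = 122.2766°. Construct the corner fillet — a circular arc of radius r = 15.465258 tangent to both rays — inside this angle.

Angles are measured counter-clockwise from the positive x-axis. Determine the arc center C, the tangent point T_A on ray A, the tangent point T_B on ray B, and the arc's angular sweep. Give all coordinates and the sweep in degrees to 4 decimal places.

bisector direction at 245.3521° = (-0.417041,-0.908888)
center distance |VC| = r/sin(θ/2) = 15.465258/sin(61.1383°) = 17.658690
C = V + |VC|·bis = (-9.1332,11.9047)
T_A = V + ((C−V)·d_A)·d_A = V + 8.5238·d_A = (-10.2695,27.3282)
T_B = V + ((C−V)·d_B)·d_B = V + 8.5238·d_B = (3.3002,21.1017)
sweep = 180° − θ = 57.7234°

center=(-9.1332,11.9047) T_A=(-10.2695,27.3282) T_B=(3.3002,21.1017) sweep=57.7234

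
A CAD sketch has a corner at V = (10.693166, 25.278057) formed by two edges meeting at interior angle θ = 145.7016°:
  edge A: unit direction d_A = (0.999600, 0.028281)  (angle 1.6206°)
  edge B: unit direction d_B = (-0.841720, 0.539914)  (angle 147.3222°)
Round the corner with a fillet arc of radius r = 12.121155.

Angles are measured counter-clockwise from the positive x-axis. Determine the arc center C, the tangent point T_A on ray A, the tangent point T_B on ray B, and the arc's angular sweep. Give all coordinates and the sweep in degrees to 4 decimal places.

center=(14.0892,37.5001) T_A=(14.4320,25.3838) T_B=(7.5448,27.2975) sweep=34.2984

bisector direction at 74.4714° = (0.267719,0.963497)
center distance |VC| = r/sin(θ/2) = 12.121155/sin(72.8508°) = 12.685134
C = V + |VC|·bis = (14.0892,37.5001)
T_A = V + ((C−V)·d_A)·d_A = V + 3.7404·d_A = (14.4320,25.3838)
T_B = V + ((C−V)·d_B)·d_B = V + 3.7404·d_B = (7.5448,27.2975)
sweep = 180° − θ = 34.2984°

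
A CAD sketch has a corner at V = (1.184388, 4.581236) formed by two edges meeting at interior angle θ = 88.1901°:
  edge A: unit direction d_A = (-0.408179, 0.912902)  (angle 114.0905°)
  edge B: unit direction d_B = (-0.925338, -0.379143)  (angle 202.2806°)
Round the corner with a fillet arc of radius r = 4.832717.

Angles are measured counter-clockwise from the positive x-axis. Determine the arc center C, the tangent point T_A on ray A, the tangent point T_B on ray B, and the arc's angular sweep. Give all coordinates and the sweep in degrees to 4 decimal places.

bisector direction at 158.1856° = (-0.928392,0.371602)
center distance |VC| = r/sin(θ/2) = 4.832717/sin(44.0951°) = 6.945048
C = V + |VC|·bis = (-5.2633,7.1620)
T_A = V + ((C−V)·d_A)·d_A = V + 4.9878·d_A = (-0.8515,9.1346)
T_B = V + ((C−V)·d_B)·d_B = V + 4.9878·d_B = (-3.4310,2.6901)
sweep = 180° − θ = 91.8099°

center=(-5.2633,7.1620) T_A=(-0.8515,9.1346) T_B=(-3.4310,2.6901) sweep=91.8099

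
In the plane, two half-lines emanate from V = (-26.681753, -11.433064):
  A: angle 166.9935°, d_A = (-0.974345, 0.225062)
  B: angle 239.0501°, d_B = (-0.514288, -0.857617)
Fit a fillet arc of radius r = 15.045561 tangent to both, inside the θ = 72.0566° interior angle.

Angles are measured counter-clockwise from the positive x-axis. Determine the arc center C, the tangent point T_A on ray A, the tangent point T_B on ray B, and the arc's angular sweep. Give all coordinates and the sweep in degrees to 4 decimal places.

bisector direction at 203.0218° = (-0.920356,-0.391081)
center distance |VC| = r/sin(θ/2) = 15.045561/sin(36.0283°) = 25.579650
C = V + |VC|·bis = (-50.2241,-21.4368)
T_A = V + ((C−V)·d_A)·d_A = V + 20.6869·d_A = (-46.8380,-6.7772)
T_B = V + ((C−V)·d_B)·d_B = V + 20.6869·d_B = (-37.3208,-29.1745)
sweep = 180° − θ = 107.9434°

center=(-50.2241,-21.4368) T_A=(-46.8380,-6.7772) T_B=(-37.3208,-29.1745) sweep=107.9434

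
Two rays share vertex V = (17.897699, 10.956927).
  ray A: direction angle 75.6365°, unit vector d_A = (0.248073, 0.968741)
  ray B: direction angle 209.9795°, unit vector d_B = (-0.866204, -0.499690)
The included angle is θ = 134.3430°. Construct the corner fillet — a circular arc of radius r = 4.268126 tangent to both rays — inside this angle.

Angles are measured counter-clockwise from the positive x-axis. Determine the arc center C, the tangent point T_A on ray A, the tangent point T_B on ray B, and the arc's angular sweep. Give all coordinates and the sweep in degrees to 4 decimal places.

center=(14.2087,13.7562) T_A=(18.3434,12.6974) T_B=(16.3414,10.0592) sweep=45.6570

bisector direction at 142.8080° = (-0.796614,0.604488)
center distance |VC| = r/sin(θ/2) = 4.268126/sin(67.1715°) = 4.630860
C = V + |VC|·bis = (14.2087,13.7562)
T_A = V + ((C−V)·d_A)·d_A = V + 1.7967·d_A = (18.3434,12.6974)
T_B = V + ((C−V)·d_B)·d_B = V + 1.7967·d_B = (16.3414,10.0592)
sweep = 180° − θ = 45.6570°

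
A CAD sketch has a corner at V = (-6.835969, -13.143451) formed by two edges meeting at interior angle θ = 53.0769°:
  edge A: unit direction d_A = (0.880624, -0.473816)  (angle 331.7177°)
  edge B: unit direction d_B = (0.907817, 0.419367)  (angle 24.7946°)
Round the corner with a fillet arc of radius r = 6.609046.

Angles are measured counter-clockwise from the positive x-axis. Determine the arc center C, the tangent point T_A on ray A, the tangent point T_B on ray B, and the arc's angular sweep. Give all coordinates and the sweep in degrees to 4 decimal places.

center=(7.9492,-13.5936) T_A=(4.8177,-19.4137) T_B=(5.1776,-7.5938) sweep=126.9231

bisector direction at 358.2561° = (0.999537,-0.030431)
center distance |VC| = r/sin(θ/2) = 6.609046/sin(26.5385°) = 14.792013
C = V + |VC|·bis = (7.9492,-13.5936)
T_A = V + ((C−V)·d_A)·d_A = V + 13.2334·d_A = (4.8177,-19.4137)
T_B = V + ((C−V)·d_B)·d_B = V + 13.2334·d_B = (5.1776,-7.5938)
sweep = 180° − θ = 126.9231°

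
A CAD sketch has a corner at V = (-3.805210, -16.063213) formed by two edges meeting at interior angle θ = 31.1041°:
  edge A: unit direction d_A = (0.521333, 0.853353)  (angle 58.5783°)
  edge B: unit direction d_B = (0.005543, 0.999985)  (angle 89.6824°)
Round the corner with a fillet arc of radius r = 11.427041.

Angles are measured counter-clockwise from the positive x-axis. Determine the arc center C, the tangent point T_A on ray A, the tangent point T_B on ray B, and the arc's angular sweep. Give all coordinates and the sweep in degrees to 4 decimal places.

center=(7.8493,24.9325) T_A=(17.6006,18.9752) T_B=(-3.5776,24.9959) sweep=148.8959

bisector direction at 74.1304° = (0.273450,0.961886)
center distance |VC| = r/sin(θ/2) = 11.427041/sin(15.5520°) = 42.620136
C = V + |VC|·bis = (7.8493,24.9325)
T_A = V + ((C−V)·d_A)·d_A = V + 41.0597·d_A = (17.6006,18.9752)
T_B = V + ((C−V)·d_B)·d_B = V + 41.0597·d_B = (-3.5776,24.9959)
sweep = 180° − θ = 148.8959°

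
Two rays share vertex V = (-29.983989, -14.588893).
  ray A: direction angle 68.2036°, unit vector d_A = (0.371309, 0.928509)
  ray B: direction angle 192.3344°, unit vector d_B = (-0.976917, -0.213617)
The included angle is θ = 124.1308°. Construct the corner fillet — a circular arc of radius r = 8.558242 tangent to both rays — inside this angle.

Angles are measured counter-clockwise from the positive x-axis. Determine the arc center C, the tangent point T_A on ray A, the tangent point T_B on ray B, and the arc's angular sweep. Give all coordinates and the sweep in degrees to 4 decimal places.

center=(-36.2454,-7.1976) T_A=(-28.2990,-10.3753) T_B=(-34.4172,-15.5583) sweep=55.8692

bisector direction at 130.2690° = (-0.646377,0.763018)
center distance |VC| = r/sin(θ/2) = 8.558242/sin(62.0654°) = 9.686936
C = V + |VC|·bis = (-36.2454,-7.1976)
T_A = V + ((C−V)·d_A)·d_A = V + 4.5380·d_A = (-28.2990,-10.3753)
T_B = V + ((C−V)·d_B)·d_B = V + 4.5380·d_B = (-34.4172,-15.5583)
sweep = 180° − θ = 55.8692°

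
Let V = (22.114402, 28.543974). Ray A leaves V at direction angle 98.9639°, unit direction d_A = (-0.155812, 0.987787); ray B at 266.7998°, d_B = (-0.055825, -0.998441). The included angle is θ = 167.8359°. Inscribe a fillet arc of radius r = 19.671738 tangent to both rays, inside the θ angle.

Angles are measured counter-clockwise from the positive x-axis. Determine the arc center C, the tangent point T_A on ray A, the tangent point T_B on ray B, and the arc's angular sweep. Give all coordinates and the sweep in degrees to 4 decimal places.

bisector direction at 182.8819° = (-0.998735,-0.050277)
center distance |VC| = r/sin(θ/2) = 19.671738/sin(83.9180°) = 19.783093
C = V + |VC|·bis = (2.3563,27.5493)
T_A = V + ((C−V)·d_A)·d_A = V + 2.0961·d_A = (21.7878,30.6144)
T_B = V + ((C−V)·d_B)·d_B = V + 2.0961·d_B = (21.9974,26.4512)
sweep = 180° − θ = 12.1641°

center=(2.3563,27.5493) T_A=(21.7878,30.6144) T_B=(21.9974,26.4512) sweep=12.1641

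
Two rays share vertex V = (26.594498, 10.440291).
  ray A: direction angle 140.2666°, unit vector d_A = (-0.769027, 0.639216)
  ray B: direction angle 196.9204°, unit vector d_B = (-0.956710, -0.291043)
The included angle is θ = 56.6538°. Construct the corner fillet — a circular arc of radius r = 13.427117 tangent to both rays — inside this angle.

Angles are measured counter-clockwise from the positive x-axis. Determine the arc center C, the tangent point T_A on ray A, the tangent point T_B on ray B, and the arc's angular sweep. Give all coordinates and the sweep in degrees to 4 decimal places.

center=(-1.1439,16.0366) T_A=(7.4389,26.3624) T_B=(2.7640,3.1908) sweep=123.3462

bisector direction at 168.5935° = (-0.980249,0.197769)
center distance |VC| = r/sin(θ/2) = 13.427117/sin(28.3269°) = 28.297310
C = V + |VC|·bis = (-1.1439,16.0366)
T_A = V + ((C−V)·d_A)·d_A = V + 24.9088·d_A = (7.4389,26.3624)
T_B = V + ((C−V)·d_B)·d_B = V + 24.9088·d_B = (2.7640,3.1908)
sweep = 180° − θ = 123.3462°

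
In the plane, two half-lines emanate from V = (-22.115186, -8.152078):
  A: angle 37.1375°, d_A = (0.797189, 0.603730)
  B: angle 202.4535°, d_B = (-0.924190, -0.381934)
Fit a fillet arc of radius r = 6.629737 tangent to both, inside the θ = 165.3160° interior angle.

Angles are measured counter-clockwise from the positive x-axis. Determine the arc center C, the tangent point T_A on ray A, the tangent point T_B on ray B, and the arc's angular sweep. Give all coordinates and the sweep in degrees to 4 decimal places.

center=(-25.4368,-2.3512) T_A=(-21.4342,-7.6364) T_B=(-22.9047,-8.4783) sweep=14.6840

bisector direction at 119.7955° = (-0.496906,0.867804)
center distance |VC| = r/sin(θ/2) = 6.629737/sin(82.6580°) = 6.684543
C = V + |VC|·bis = (-25.4368,-2.3512)
T_A = V + ((C−V)·d_A)·d_A = V + 0.8542·d_A = (-21.4342,-7.6364)
T_B = V + ((C−V)·d_B)·d_B = V + 0.8542·d_B = (-22.9047,-8.4783)
sweep = 180° − θ = 14.6840°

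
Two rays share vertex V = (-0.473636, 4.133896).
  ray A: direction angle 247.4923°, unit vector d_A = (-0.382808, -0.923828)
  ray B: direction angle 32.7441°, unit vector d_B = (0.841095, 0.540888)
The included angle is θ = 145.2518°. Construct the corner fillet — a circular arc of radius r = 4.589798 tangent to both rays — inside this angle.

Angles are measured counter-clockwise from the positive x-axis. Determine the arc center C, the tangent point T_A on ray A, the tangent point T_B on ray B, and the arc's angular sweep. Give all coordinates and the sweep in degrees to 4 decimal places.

bisector direction at 320.1182° = (0.767369,-0.641206)
center distance |VC| = r/sin(θ/2) = 4.589798/sin(72.6259°) = 4.809217
C = V + |VC|·bis = (3.2168,1.0502)
T_A = V + ((C−V)·d_A)·d_A = V + 1.4361·d_A = (-1.0234,2.8072)
T_B = V + ((C−V)·d_B)·d_B = V + 1.4361·d_B = (0.7342,4.9107)
sweep = 180° − θ = 34.7482°

center=(3.2168,1.0502) T_A=(-1.0234,2.8072) T_B=(0.7342,4.9107) sweep=34.7482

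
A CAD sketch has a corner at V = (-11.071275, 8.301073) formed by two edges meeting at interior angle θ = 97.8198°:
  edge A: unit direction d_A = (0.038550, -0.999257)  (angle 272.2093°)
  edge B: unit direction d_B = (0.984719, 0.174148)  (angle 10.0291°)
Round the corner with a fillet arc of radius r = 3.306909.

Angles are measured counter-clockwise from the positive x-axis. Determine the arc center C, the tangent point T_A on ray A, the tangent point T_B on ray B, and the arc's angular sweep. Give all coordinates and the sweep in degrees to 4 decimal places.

center=(-7.6557,5.5469) T_A=(-10.9601,5.4194) T_B=(-8.2315,8.8033) sweep=82.1802

bisector direction at 321.1192° = (0.778454,-0.627702)
center distance |VC| = r/sin(θ/2) = 3.306909/sin(48.9099°) = 4.387701
C = V + |VC|·bis = (-7.6557,5.5469)
T_A = V + ((C−V)·d_A)·d_A = V + 2.8838·d_A = (-10.9601,5.4194)
T_B = V + ((C−V)·d_B)·d_B = V + 2.8838·d_B = (-8.2315,8.8033)
sweep = 180° − θ = 82.1802°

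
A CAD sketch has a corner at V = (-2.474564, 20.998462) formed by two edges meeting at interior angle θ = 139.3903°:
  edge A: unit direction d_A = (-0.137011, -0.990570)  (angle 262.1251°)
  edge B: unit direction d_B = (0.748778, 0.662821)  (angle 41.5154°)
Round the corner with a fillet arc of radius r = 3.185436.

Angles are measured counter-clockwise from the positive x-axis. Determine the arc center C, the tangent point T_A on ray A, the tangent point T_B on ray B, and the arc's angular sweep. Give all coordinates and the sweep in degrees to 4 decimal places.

center=(0.5193,19.3945) T_A=(-2.6360,19.8309) T_B=(-1.5920,21.7797) sweep=40.6097

bisector direction at 331.8202° = (0.881470,-0.472239)
center distance |VC| = r/sin(θ/2) = 3.185436/sin(69.6951°) = 3.396496
C = V + |VC|·bis = (0.5193,19.3945)
T_A = V + ((C−V)·d_A)·d_A = V + 1.1786·d_A = (-2.6360,19.8309)
T_B = V + ((C−V)·d_B)·d_B = V + 1.1786·d_B = (-1.5920,21.7797)
sweep = 180° − θ = 40.6097°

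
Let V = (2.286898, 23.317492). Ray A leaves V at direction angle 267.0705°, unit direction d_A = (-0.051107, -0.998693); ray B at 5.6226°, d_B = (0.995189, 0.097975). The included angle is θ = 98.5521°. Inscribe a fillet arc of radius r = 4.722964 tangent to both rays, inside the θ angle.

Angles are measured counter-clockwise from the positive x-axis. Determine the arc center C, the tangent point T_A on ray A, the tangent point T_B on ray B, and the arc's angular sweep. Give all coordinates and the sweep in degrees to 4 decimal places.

bisector direction at 316.3465° = (0.723528,-0.690295)
center distance |VC| = r/sin(θ/2) = 4.722964/sin(49.2760°) = 6.231960
C = V + |VC|·bis = (6.7959,19.0156)
T_A = V + ((C−V)·d_A)·d_A = V + 4.0658·d_A = (2.0791,19.2570)
T_B = V + ((C−V)·d_B)·d_B = V + 4.0658·d_B = (6.3332,23.7158)
sweep = 180° − θ = 81.4479°

center=(6.7959,19.0156) T_A=(2.0791,19.2570) T_B=(6.3332,23.7158) sweep=81.4479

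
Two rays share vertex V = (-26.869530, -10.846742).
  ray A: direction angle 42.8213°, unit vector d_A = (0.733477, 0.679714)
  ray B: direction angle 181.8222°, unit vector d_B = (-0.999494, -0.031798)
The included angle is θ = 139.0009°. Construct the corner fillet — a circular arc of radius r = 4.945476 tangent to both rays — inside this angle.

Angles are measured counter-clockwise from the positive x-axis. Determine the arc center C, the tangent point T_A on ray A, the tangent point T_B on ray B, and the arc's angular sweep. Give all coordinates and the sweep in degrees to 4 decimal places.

bisector direction at 112.3218° = (-0.379807,0.925066)
center distance |VC| = r/sin(θ/2) = 4.945476/sin(69.5005°) = 5.279821
C = V + |VC|·bis = (-28.8748,-5.9626)
T_A = V + ((C−V)·d_A)·d_A = V + 1.8490·d_A = (-25.5133,-9.5900)
T_B = V + ((C−V)·d_B)·d_B = V + 1.8490·d_B = (-28.7176,-10.9055)
sweep = 180° − θ = 40.9991°

center=(-28.8748,-5.9626) T_A=(-25.5133,-9.5900) T_B=(-28.7176,-10.9055) sweep=40.9991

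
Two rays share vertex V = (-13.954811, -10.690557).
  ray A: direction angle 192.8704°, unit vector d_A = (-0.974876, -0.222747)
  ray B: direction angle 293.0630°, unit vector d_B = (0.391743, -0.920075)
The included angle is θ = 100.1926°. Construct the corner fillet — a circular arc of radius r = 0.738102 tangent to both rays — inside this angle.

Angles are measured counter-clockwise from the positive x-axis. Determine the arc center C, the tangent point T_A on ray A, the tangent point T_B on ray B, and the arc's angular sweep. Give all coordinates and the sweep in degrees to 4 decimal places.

center=(-14.3921,-11.5476) T_A=(-14.5565,-10.8280) T_B=(-13.7130,-11.2585) sweep=79.8074

bisector direction at 242.9667° = (-0.454508,-0.890743)
center distance |VC| = r/sin(θ/2) = 0.738102/sin(50.0963°) = 0.962168
C = V + |VC|·bis = (-14.3921,-11.5476)
T_A = V + ((C−V)·d_A)·d_A = V + 0.6172·d_A = (-14.5565,-10.8280)
T_B = V + ((C−V)·d_B)·d_B = V + 0.6172·d_B = (-13.7130,-11.2585)
sweep = 180° − θ = 79.8074°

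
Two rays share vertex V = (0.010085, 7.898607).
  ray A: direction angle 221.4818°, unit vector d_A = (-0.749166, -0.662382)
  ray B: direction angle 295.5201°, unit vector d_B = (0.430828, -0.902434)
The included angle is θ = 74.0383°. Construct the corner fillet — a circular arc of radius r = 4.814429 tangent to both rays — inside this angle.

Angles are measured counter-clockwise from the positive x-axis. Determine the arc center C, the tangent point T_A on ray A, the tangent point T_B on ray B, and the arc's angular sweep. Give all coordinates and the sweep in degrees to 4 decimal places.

center=(-1.5840,0.0628) T_A=(-4.7730,3.6696) T_B=(2.7607,2.1370) sweep=105.9617

bisector direction at 258.5009° = (-0.199352,-0.979928)
center distance |VC| = r/sin(θ/2) = 4.814429/sin(37.0192°) = 7.996302
C = V + |VC|·bis = (-1.5840,0.0628)
T_A = V + ((C−V)·d_A)·d_A = V + 6.3845·d_A = (-4.7730,3.6696)
T_B = V + ((C−V)·d_B)·d_B = V + 6.3845·d_B = (2.7607,2.1370)
sweep = 180° − θ = 105.9617°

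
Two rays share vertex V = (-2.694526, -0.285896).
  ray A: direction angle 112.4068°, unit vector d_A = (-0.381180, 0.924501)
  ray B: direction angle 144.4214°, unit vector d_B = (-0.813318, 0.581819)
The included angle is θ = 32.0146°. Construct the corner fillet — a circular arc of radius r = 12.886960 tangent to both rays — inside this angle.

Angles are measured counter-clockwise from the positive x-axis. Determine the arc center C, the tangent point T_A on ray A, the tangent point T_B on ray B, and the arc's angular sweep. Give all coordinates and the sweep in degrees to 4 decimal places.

center=(-31.7314,36.3310) T_A=(-19.8174,41.2432) T_B=(-39.2292,25.8498) sweep=147.9854

bisector direction at 128.4141° = (-0.621341,0.783541)
center distance |VC| = r/sin(θ/2) = 12.886960/sin(16.0073°) = 46.732550
C = V + |VC|·bis = (-31.7314,36.3310)
T_A = V + ((C−V)·d_A)·d_A = V + 44.9206·d_A = (-19.8174,41.2432)
T_B = V + ((C−V)·d_B)·d_B = V + 44.9206·d_B = (-39.2292,25.8498)
sweep = 180° − θ = 147.9854°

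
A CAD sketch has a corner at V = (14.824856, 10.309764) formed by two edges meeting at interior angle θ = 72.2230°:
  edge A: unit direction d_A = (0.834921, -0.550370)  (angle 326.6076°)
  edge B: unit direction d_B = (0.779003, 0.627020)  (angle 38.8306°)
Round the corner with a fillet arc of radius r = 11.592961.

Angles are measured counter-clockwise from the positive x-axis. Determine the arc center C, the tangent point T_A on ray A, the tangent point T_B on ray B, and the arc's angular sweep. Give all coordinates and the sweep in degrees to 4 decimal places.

bisector direction at 2.7191° = (0.998874,0.047439)
center distance |VC| = r/sin(θ/2) = 11.592961/sin(36.1115°) = 19.670473
C = V + |VC|·bis = (34.4732,11.2429)
T_A = V + ((C−V)·d_A)·d_A = V + 15.8912·d_A = (28.0928,1.5637)
T_B = V + ((C−V)·d_B)·d_B = V + 15.8912·d_B = (27.2042,20.2739)
sweep = 180° − θ = 107.7770°

center=(34.4732,11.2429) T_A=(28.0928,1.5637) T_B=(27.2042,20.2739) sweep=107.7770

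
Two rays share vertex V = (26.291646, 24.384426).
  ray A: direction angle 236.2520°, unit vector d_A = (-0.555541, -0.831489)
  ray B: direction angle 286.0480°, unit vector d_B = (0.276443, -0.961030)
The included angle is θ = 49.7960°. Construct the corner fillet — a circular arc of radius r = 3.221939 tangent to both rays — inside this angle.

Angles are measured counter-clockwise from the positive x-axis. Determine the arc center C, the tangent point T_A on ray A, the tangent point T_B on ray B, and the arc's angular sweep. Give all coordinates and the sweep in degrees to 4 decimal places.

center=(25.1142,16.8226) T_A=(22.4352,18.6125) T_B=(28.2106,17.7132) sweep=130.2040

bisector direction at 261.1500° = (-0.153848,-0.988094)
center distance |VC| = r/sin(θ/2) = 3.221939/sin(24.8980°) = 7.652986
C = V + |VC|·bis = (25.1142,16.8226)
T_A = V + ((C−V)·d_A)·d_A = V + 6.9417·d_A = (22.4352,18.6125)
T_B = V + ((C−V)·d_B)·d_B = V + 6.9417·d_B = (28.2106,17.7132)
sweep = 180° − θ = 130.2040°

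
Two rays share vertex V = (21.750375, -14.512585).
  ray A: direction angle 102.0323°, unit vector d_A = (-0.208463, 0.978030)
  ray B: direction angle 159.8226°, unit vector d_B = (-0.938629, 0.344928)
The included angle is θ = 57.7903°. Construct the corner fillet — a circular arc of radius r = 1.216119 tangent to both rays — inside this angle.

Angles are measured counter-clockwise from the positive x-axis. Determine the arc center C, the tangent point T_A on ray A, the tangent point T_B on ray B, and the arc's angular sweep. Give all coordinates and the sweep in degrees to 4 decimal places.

center=(20.1016,-12.6111) T_A=(21.2910,-12.3576) T_B=(19.6822,-13.7526) sweep=122.2097

bisector direction at 130.9275° = (-0.655103,0.755540)
center distance |VC| = r/sin(θ/2) = 1.216119/sin(28.8952°) = 2.516759
C = V + |VC|·bis = (20.1016,-12.6111)
T_A = V + ((C−V)·d_A)·d_A = V + 2.2034·d_A = (21.2910,-12.3576)
T_B = V + ((C−V)·d_B)·d_B = V + 2.2034·d_B = (19.6822,-13.7526)
sweep = 180° − θ = 122.2097°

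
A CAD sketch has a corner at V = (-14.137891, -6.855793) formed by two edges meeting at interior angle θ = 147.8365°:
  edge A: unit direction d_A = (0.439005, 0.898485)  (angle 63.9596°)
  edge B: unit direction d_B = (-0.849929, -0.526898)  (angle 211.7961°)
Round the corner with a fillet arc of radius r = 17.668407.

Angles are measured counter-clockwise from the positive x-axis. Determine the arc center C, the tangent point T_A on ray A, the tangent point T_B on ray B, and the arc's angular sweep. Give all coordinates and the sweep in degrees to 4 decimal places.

center=(-27.7766,5.4773) T_A=(-11.9018,-2.2792) T_B=(-18.4671,-9.5396) sweep=32.1635

bisector direction at 137.8778° = (-0.741717,0.670713)
center distance |VC| = r/sin(θ/2) = 17.668407/sin(73.9183°) = 18.387976
C = V + |VC|·bis = (-27.7766,5.4773)
T_A = V + ((C−V)·d_A)·d_A = V + 5.0936·d_A = (-11.9018,-2.2792)
T_B = V + ((C−V)·d_B)·d_B = V + 5.0936·d_B = (-18.4671,-9.5396)
sweep = 180° − θ = 32.1635°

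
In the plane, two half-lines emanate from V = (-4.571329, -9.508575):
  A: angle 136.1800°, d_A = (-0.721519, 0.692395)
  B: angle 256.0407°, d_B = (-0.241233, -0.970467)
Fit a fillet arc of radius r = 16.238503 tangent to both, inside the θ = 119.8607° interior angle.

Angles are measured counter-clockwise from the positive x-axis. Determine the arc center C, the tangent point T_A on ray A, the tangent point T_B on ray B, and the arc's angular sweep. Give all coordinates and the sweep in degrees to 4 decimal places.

center=(-22.5982,-14.7153) T_A=(-11.3548,-2.9989) T_B=(-6.8393,-18.6326) sweep=60.1393

bisector direction at 196.1104° = (-0.960729,-0.277488)
center distance |VC| = r/sin(θ/2) = 16.238503/sin(59.9303°) = 18.763791
C = V + |VC|·bis = (-22.5982,-14.7153)
T_A = V + ((C−V)·d_A)·d_A = V + 9.4016·d_A = (-11.3548,-2.9989)
T_B = V + ((C−V)·d_B)·d_B = V + 9.4016·d_B = (-6.8393,-18.6326)
sweep = 180° − θ = 60.1393°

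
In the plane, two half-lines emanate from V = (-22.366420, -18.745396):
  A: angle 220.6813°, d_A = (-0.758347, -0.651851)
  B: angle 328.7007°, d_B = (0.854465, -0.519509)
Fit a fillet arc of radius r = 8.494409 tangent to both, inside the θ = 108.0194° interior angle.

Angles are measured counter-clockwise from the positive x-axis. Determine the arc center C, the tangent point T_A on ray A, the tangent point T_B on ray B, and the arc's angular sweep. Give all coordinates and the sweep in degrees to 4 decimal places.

bisector direction at 274.6910° = (0.081782,-0.996650)
center distance |VC| = r/sin(θ/2) = 8.494409/sin(54.0097°) = 10.498376
C = V + |VC|·bis = (-21.5078,-29.2086)
T_A = V + ((C−V)·d_A)·d_A = V + 6.1694·d_A = (-27.0449,-22.7669)
T_B = V + ((C−V)·d_B)·d_B = V + 6.1694·d_B = (-17.0949,-21.9504)
sweep = 180° − θ = 71.9806°

center=(-21.5078,-29.2086) T_A=(-27.0449,-22.7669) T_B=(-17.0949,-21.9504) sweep=71.9806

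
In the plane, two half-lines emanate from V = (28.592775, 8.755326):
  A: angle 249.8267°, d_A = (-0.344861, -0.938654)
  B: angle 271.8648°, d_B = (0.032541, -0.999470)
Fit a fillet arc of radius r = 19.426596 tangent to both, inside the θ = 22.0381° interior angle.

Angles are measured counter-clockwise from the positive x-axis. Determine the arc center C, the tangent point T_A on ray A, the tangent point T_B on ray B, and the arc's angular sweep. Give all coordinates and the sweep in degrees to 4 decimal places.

bisector direction at 260.8458° = (-0.159093,-0.987264)
center distance |VC| = r/sin(θ/2) = 19.426596/sin(11.0191°) = 101.637896
C = V + |VC|·bis = (12.4229,-91.5881)
T_A = V + ((C−V)·d_A)·d_A = V + 99.7641·d_A = (-5.8119,-84.8886)
T_B = V + ((C−V)·d_B)·d_B = V + 99.7641·d_B = (31.8392,-90.9559)
sweep = 180° − θ = 157.9619°

center=(12.4229,-91.5881) T_A=(-5.8119,-84.8886) T_B=(31.8392,-90.9559) sweep=157.9619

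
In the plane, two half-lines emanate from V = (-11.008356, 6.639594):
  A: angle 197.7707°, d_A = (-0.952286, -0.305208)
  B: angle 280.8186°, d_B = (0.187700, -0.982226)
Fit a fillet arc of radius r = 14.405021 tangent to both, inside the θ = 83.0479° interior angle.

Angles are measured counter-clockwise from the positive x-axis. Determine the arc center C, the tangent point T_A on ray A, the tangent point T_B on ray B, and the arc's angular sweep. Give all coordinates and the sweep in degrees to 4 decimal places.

bisector direction at 239.2946° = (-0.510623,-0.859805)
center distance |VC| = r/sin(θ/2) = 14.405021/sin(41.5239°) = 21.729224
C = V + |VC|·bis = (-22.1038,-12.0433)
T_A = V + ((C−V)·d_A)·d_A = V + 16.2682·d_A = (-26.5003,1.6744)
T_B = V + ((C−V)·d_B)·d_B = V + 16.2682·d_B = (-7.9548,-9.3395)
sweep = 180° − θ = 96.9521°

center=(-22.1038,-12.0433) T_A=(-26.5003,1.6744) T_B=(-7.9548,-9.3395) sweep=96.9521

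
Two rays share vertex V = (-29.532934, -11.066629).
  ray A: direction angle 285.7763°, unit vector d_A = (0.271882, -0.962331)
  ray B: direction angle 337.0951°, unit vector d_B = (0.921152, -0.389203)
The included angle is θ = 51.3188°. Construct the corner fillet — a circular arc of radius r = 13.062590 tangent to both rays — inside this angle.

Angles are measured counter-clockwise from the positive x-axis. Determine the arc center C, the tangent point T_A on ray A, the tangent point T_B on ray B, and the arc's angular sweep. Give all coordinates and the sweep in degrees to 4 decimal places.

bisector direction at 311.4357° = (0.661779,-0.749699)
center distance |VC| = r/sin(θ/2) = 13.062590/sin(25.6594°) = 30.166218
C = V + |VC|·bis = (-9.5696,-33.6822)
T_A = V + ((C−V)·d_A)·d_A = V + 27.1913·d_A = (-22.1401,-37.2337)
T_B = V + ((C−V)·d_B)·d_B = V + 27.1913·d_B = (-4.4856,-21.6496)
sweep = 180° − θ = 128.6812°

center=(-9.5696,-33.6822) T_A=(-22.1401,-37.2337) T_B=(-4.4856,-21.6496) sweep=128.6812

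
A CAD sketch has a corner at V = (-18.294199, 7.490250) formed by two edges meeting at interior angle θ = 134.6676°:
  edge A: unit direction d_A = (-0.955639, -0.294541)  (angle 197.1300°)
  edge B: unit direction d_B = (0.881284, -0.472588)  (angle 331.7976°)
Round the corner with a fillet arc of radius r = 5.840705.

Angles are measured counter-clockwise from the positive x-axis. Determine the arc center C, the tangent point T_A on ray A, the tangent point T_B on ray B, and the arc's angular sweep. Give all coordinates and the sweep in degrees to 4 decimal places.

center=(-18.9048,1.1902) T_A=(-20.6252,6.7718) T_B=(-16.1446,6.3375) sweep=45.3324

bisector direction at 264.4638° = (-0.096475,-0.995335)
center distance |VC| = r/sin(θ/2) = 5.840705/sin(67.3338°) = 6.329565
C = V + |VC|·bis = (-18.9048,1.1902)
T_A = V + ((C−V)·d_A)·d_A = V + 2.4392·d_A = (-20.6252,6.7718)
T_B = V + ((C−V)·d_B)·d_B = V + 2.4392·d_B = (-16.1446,6.3375)
sweep = 180° − θ = 45.3324°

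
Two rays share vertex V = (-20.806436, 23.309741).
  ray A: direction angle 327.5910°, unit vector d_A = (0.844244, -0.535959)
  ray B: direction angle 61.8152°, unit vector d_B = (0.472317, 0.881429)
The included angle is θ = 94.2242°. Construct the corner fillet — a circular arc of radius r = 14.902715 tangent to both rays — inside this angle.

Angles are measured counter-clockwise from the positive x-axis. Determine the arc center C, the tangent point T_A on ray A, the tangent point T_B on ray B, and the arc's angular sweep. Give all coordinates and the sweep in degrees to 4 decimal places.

center=(-1.1327,28.4722) T_A=(-9.1199,15.8907) T_B=(-14.2683,35.5110) sweep=85.7758

bisector direction at 14.7031° = (0.967254,0.253810)
center distance |VC| = r/sin(θ/2) = 14.902715/sin(47.1121°) = 20.339821
C = V + |VC|·bis = (-1.1327,28.4722)
T_A = V + ((C−V)·d_A)·d_A = V + 13.8426·d_A = (-9.1199,15.8907)
T_B = V + ((C−V)·d_B)·d_B = V + 13.8426·d_B = (-14.2683,35.5110)
sweep = 180° − θ = 85.7758°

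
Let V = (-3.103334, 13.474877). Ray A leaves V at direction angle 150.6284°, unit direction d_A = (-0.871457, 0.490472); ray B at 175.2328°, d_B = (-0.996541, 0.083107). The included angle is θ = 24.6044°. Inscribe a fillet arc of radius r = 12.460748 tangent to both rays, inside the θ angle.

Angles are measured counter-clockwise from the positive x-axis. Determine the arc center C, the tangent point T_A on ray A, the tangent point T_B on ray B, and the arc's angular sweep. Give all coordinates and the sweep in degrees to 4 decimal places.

center=(-59.0097,30.6412) T_A=(-52.8980,41.5002) T_B=(-60.0453,18.2236) sweep=155.3956

bisector direction at 162.9306° = (-0.955950,0.293530)
center distance |VC| = r/sin(θ/2) = 12.460748/sin(12.3022°) = 58.482521
C = V + |VC|·bis = (-59.0097,30.6412)
T_A = V + ((C−V)·d_A)·d_A = V + 57.1396·d_A = (-52.8980,41.5002)
T_B = V + ((C−V)·d_B)·d_B = V + 57.1396·d_B = (-60.0453,18.2236)
sweep = 180° − θ = 155.3956°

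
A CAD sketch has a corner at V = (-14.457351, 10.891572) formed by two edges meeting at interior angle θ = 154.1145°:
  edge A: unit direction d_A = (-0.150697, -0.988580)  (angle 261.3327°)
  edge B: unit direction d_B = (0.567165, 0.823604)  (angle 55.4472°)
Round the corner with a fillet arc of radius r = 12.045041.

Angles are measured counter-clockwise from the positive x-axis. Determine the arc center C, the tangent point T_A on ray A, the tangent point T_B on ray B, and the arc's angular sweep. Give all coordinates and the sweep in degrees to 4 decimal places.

center=(-2.9670,6.3399) T_A=(-14.8745,8.1550) T_B=(-12.8874,13.1714) sweep=25.8855

bisector direction at 338.3899° = (0.929712,-0.368288)
center distance |VC| = r/sin(θ/2) = 12.045041/sin(77.0572°) = 12.359030
C = V + |VC|·bis = (-2.9670,6.3399)
T_A = V + ((C−V)·d_A)·d_A = V + 2.7681·d_A = (-14.8745,8.1550)
T_B = V + ((C−V)·d_B)·d_B = V + 2.7681·d_B = (-12.8874,13.1714)
sweep = 180° − θ = 25.8855°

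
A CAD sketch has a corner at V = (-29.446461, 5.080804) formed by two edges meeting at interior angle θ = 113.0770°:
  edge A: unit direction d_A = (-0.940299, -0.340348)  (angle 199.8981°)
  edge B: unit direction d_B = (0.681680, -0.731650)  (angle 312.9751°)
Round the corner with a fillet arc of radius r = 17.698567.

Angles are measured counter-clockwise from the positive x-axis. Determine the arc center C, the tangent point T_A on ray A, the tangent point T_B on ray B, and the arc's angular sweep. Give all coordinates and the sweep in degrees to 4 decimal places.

center=(-34.4218,-15.5423) T_A=(-40.4455,1.0996) T_B=(-21.4726,-3.4775) sweep=66.9230

bisector direction at 256.4366° = (-0.234521,-0.972111)
center distance |VC| = r/sin(θ/2) = 17.698567/sin(56.5385°) = 21.214778
C = V + |VC|·bis = (-34.4218,-15.5423)
T_A = V + ((C−V)·d_A)·d_A = V + 11.6973·d_A = (-40.4455,1.0996)
T_B = V + ((C−V)·d_B)·d_B = V + 11.6973·d_B = (-21.4726,-3.4775)
sweep = 180° − θ = 66.9230°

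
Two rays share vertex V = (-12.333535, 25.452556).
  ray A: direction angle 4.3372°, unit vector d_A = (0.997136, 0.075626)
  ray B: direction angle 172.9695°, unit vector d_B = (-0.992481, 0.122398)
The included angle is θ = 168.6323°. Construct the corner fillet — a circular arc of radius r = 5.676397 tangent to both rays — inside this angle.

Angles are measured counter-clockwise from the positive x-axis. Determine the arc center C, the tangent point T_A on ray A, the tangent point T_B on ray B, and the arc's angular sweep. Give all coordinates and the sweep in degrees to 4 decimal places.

bisector direction at 88.6533° = (0.023501,0.999724)
center distance |VC| = r/sin(θ/2) = 5.676397/sin(84.3161°) = 5.704443
C = V + |VC|·bis = (-12.1995,31.1554)
T_A = V + ((C−V)·d_A)·d_A = V + 0.5650·d_A = (-11.7702,25.4953)
T_B = V + ((C−V)·d_B)·d_B = V + 0.5650·d_B = (-12.8943,25.5217)
sweep = 180° − θ = 11.3677°

center=(-12.1995,31.1554) T_A=(-11.7702,25.4953) T_B=(-12.8943,25.5217) sweep=11.3677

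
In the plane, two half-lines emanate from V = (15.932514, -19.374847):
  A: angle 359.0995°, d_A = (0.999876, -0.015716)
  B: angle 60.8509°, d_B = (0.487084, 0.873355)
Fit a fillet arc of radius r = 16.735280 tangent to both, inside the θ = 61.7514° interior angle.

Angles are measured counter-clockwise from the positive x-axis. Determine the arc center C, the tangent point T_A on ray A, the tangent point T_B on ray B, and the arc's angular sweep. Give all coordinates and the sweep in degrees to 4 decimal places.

center=(44.1816,-3.0815) T_A=(43.9186,-19.8147) T_B=(29.5658,5.0700) sweep=118.2486

bisector direction at 29.9752° = (0.866242,0.499625)
center distance |VC| = r/sin(θ/2) = 16.735280/sin(30.8757°) = 32.611108
C = V + |VC|·bis = (44.1816,-3.0815)
T_A = V + ((C−V)·d_A)·d_A = V + 27.9895·d_A = (43.9186,-19.8147)
T_B = V + ((C−V)·d_B)·d_B = V + 27.9895·d_B = (29.5658,5.0700)
sweep = 180° − θ = 118.2486°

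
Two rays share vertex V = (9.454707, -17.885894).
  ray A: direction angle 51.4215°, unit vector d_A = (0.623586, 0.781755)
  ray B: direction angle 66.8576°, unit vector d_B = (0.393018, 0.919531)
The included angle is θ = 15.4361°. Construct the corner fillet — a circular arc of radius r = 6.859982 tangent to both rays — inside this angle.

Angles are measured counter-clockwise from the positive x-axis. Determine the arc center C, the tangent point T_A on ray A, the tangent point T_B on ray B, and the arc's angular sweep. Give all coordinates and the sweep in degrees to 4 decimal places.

center=(35.6562,25.9623) T_A=(41.0190,21.6845) T_B=(29.3482,28.6584) sweep=164.5639

bisector direction at 59.1395° = (0.512949,0.858419)
center distance |VC| = r/sin(θ/2) = 6.859982/sin(7.7180°) = 51.080158
C = V + |VC|·bis = (35.6562,25.9623)
T_A = V + ((C−V)·d_A)·d_A = V + 50.6174·d_A = (41.0190,21.6845)
T_B = V + ((C−V)·d_B)·d_B = V + 50.6174·d_B = (29.3482,28.6584)
sweep = 180° − θ = 164.5639°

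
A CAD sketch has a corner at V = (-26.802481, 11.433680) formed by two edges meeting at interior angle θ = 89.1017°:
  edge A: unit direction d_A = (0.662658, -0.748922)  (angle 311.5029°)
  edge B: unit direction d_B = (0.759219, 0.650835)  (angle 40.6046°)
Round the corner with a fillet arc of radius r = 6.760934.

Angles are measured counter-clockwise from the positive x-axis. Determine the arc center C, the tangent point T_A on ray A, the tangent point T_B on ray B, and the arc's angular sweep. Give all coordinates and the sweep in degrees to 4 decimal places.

bisector direction at 356.0538° = (0.997629,-0.068821)
center distance |VC| = r/sin(θ/2) = 6.760934/sin(44.5508°) = 9.637248
C = V + |VC|·bis = (-17.1881,10.7704)
T_A = V + ((C−V)·d_A)·d_A = V + 6.8678·d_A = (-22.2515,6.2903)
T_B = V + ((C−V)·d_B)·d_B = V + 6.8678·d_B = (-21.5883,15.9035)
sweep = 180° − θ = 90.8983°

center=(-17.1881,10.7704) T_A=(-22.2515,6.2903) T_B=(-21.5883,15.9035) sweep=90.8983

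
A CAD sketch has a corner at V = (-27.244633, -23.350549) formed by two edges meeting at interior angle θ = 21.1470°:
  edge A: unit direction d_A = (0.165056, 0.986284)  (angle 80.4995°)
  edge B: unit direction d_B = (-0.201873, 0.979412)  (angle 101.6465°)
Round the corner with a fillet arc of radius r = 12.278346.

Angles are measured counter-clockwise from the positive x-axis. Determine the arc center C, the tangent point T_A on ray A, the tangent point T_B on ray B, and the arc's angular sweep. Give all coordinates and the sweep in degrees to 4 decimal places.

bisector direction at 91.0730° = (-0.018726,0.999825)
center distance |VC| = r/sin(θ/2) = 12.278346/sin(10.5735°) = 66.913167
C = V + |VC|·bis = (-28.4977,43.5509)
T_A = V + ((C−V)·d_A)·d_A = V + 65.7770·d_A = (-16.3877,41.5243)
T_B = V + ((C−V)·d_B)·d_B = V + 65.7770·d_B = (-40.5232,41.0722)
sweep = 180° − θ = 158.8530°

center=(-28.4977,43.5509) T_A=(-16.3877,41.5243) T_B=(-40.5232,41.0722) sweep=158.8530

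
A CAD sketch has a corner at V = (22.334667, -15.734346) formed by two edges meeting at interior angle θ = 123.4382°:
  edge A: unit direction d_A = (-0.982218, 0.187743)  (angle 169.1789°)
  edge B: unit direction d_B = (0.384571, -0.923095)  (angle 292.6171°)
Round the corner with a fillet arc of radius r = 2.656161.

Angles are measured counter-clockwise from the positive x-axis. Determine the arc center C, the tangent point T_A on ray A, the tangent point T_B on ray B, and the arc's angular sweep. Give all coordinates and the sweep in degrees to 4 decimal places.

center=(20.4323,-18.0750) T_A=(20.9310,-15.4661) T_B=(22.8842,-17.0535) sweep=56.5618

bisector direction at 230.8980° = (-0.630703,-0.776024)
center distance |VC| = r/sin(θ/2) = 2.656161/sin(61.7191°) = 3.016187
C = V + |VC|·bis = (20.4323,-18.0750)
T_A = V + ((C−V)·d_A)·d_A = V + 1.4291·d_A = (20.9310,-15.4661)
T_B = V + ((C−V)·d_B)·d_B = V + 1.4291·d_B = (22.8842,-17.0535)
sweep = 180° − θ = 56.5618°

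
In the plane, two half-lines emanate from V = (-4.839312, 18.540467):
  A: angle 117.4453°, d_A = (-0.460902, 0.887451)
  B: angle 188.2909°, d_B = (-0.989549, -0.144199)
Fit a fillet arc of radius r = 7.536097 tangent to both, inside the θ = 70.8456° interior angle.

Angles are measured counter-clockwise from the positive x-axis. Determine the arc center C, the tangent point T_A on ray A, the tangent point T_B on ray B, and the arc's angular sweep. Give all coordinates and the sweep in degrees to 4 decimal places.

bisector direction at 152.8681° = (-0.889959,0.456040)
center distance |VC| = r/sin(θ/2) = 7.536097/sin(35.4228°) = 13.002114
C = V + |VC|·bis = (-16.4107,24.4700)
T_A = V + ((C−V)·d_A)·d_A = V + 10.5954·d_A = (-9.7227,27.9434)
T_B = V + ((C−V)·d_B)·d_B = V + 10.5954·d_B = (-15.3240,17.0126)
sweep = 180° − θ = 109.1544°

center=(-16.4107,24.4700) T_A=(-9.7227,27.9434) T_B=(-15.3240,17.0126) sweep=109.1544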